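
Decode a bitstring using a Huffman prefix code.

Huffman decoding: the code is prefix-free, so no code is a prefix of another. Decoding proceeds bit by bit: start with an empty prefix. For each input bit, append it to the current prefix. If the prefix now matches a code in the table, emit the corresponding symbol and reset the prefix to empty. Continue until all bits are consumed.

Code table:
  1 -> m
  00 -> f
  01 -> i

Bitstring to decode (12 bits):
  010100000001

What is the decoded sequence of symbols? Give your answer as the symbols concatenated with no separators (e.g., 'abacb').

Bit 0: prefix='0' (no match yet)
Bit 1: prefix='01' -> emit 'i', reset
Bit 2: prefix='0' (no match yet)
Bit 3: prefix='01' -> emit 'i', reset
Bit 4: prefix='0' (no match yet)
Bit 5: prefix='00' -> emit 'f', reset
Bit 6: prefix='0' (no match yet)
Bit 7: prefix='00' -> emit 'f', reset
Bit 8: prefix='0' (no match yet)
Bit 9: prefix='00' -> emit 'f', reset
Bit 10: prefix='0' (no match yet)
Bit 11: prefix='01' -> emit 'i', reset

Answer: iifffi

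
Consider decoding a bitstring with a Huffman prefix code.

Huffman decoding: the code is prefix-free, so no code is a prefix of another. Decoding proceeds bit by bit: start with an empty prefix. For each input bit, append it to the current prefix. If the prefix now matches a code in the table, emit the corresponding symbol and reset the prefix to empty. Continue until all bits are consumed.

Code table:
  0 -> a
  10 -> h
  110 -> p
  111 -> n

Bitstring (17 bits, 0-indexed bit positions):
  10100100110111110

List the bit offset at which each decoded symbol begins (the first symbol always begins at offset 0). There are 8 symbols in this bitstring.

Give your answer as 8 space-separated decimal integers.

Bit 0: prefix='1' (no match yet)
Bit 1: prefix='10' -> emit 'h', reset
Bit 2: prefix='1' (no match yet)
Bit 3: prefix='10' -> emit 'h', reset
Bit 4: prefix='0' -> emit 'a', reset
Bit 5: prefix='1' (no match yet)
Bit 6: prefix='10' -> emit 'h', reset
Bit 7: prefix='0' -> emit 'a', reset
Bit 8: prefix='1' (no match yet)
Bit 9: prefix='11' (no match yet)
Bit 10: prefix='110' -> emit 'p', reset
Bit 11: prefix='1' (no match yet)
Bit 12: prefix='11' (no match yet)
Bit 13: prefix='111' -> emit 'n', reset
Bit 14: prefix='1' (no match yet)
Bit 15: prefix='11' (no match yet)
Bit 16: prefix='110' -> emit 'p', reset

Answer: 0 2 4 5 7 8 11 14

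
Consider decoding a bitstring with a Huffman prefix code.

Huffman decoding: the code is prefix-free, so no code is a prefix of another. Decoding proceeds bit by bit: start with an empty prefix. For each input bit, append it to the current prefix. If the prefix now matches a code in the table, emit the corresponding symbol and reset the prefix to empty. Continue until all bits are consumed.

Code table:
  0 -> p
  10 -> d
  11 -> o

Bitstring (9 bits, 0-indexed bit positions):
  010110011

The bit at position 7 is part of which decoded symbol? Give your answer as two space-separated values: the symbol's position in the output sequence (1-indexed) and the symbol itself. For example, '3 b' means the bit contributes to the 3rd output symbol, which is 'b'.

Answer: 6 o

Derivation:
Bit 0: prefix='0' -> emit 'p', reset
Bit 1: prefix='1' (no match yet)
Bit 2: prefix='10' -> emit 'd', reset
Bit 3: prefix='1' (no match yet)
Bit 4: prefix='11' -> emit 'o', reset
Bit 5: prefix='0' -> emit 'p', reset
Bit 6: prefix='0' -> emit 'p', reset
Bit 7: prefix='1' (no match yet)
Bit 8: prefix='11' -> emit 'o', reset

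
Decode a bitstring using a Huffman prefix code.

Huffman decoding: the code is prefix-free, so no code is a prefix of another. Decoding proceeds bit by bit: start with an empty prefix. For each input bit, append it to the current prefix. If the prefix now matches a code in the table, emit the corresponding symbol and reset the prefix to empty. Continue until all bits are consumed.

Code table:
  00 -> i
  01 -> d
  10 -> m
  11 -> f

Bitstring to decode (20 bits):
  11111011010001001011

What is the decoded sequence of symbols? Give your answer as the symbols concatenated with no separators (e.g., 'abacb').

Bit 0: prefix='1' (no match yet)
Bit 1: prefix='11' -> emit 'f', reset
Bit 2: prefix='1' (no match yet)
Bit 3: prefix='11' -> emit 'f', reset
Bit 4: prefix='1' (no match yet)
Bit 5: prefix='10' -> emit 'm', reset
Bit 6: prefix='1' (no match yet)
Bit 7: prefix='11' -> emit 'f', reset
Bit 8: prefix='0' (no match yet)
Bit 9: prefix='01' -> emit 'd', reset
Bit 10: prefix='0' (no match yet)
Bit 11: prefix='00' -> emit 'i', reset
Bit 12: prefix='0' (no match yet)
Bit 13: prefix='01' -> emit 'd', reset
Bit 14: prefix='0' (no match yet)
Bit 15: prefix='00' -> emit 'i', reset
Bit 16: prefix='1' (no match yet)
Bit 17: prefix='10' -> emit 'm', reset
Bit 18: prefix='1' (no match yet)
Bit 19: prefix='11' -> emit 'f', reset

Answer: ffmfdidimf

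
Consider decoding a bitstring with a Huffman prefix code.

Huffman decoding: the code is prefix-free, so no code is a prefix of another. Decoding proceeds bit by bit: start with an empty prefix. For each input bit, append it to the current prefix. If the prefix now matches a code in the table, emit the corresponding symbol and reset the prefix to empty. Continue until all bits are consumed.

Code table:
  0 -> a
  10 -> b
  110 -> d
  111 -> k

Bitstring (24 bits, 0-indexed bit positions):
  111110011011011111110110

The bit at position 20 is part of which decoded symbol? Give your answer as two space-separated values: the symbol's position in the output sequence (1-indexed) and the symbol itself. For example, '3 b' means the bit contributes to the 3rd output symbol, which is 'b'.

Answer: 8 b

Derivation:
Bit 0: prefix='1' (no match yet)
Bit 1: prefix='11' (no match yet)
Bit 2: prefix='111' -> emit 'k', reset
Bit 3: prefix='1' (no match yet)
Bit 4: prefix='11' (no match yet)
Bit 5: prefix='110' -> emit 'd', reset
Bit 6: prefix='0' -> emit 'a', reset
Bit 7: prefix='1' (no match yet)
Bit 8: prefix='11' (no match yet)
Bit 9: prefix='110' -> emit 'd', reset
Bit 10: prefix='1' (no match yet)
Bit 11: prefix='11' (no match yet)
Bit 12: prefix='110' -> emit 'd', reset
Bit 13: prefix='1' (no match yet)
Bit 14: prefix='11' (no match yet)
Bit 15: prefix='111' -> emit 'k', reset
Bit 16: prefix='1' (no match yet)
Bit 17: prefix='11' (no match yet)
Bit 18: prefix='111' -> emit 'k', reset
Bit 19: prefix='1' (no match yet)
Bit 20: prefix='10' -> emit 'b', reset
Bit 21: prefix='1' (no match yet)
Bit 22: prefix='11' (no match yet)
Bit 23: prefix='110' -> emit 'd', reset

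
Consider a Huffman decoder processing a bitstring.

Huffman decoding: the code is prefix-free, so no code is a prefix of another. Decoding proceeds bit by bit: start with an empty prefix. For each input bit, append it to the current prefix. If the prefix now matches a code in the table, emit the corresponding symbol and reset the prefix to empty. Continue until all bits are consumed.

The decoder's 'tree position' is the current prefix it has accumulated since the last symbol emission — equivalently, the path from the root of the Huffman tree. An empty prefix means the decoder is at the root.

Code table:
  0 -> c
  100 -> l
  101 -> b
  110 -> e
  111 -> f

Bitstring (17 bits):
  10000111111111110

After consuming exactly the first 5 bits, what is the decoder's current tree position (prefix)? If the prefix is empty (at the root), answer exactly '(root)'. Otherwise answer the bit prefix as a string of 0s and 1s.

Bit 0: prefix='1' (no match yet)
Bit 1: prefix='10' (no match yet)
Bit 2: prefix='100' -> emit 'l', reset
Bit 3: prefix='0' -> emit 'c', reset
Bit 4: prefix='0' -> emit 'c', reset

Answer: (root)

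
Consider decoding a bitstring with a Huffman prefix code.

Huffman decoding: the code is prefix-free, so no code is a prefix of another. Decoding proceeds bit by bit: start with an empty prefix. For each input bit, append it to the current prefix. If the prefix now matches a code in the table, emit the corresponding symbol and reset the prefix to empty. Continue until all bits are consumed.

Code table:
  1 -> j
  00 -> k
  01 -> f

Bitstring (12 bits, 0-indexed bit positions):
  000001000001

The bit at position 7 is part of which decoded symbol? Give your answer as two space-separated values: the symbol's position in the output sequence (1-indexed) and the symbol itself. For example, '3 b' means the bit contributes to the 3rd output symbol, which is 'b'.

Bit 0: prefix='0' (no match yet)
Bit 1: prefix='00' -> emit 'k', reset
Bit 2: prefix='0' (no match yet)
Bit 3: prefix='00' -> emit 'k', reset
Bit 4: prefix='0' (no match yet)
Bit 5: prefix='01' -> emit 'f', reset
Bit 6: prefix='0' (no match yet)
Bit 7: prefix='00' -> emit 'k', reset
Bit 8: prefix='0' (no match yet)
Bit 9: prefix='00' -> emit 'k', reset
Bit 10: prefix='0' (no match yet)
Bit 11: prefix='01' -> emit 'f', reset

Answer: 4 k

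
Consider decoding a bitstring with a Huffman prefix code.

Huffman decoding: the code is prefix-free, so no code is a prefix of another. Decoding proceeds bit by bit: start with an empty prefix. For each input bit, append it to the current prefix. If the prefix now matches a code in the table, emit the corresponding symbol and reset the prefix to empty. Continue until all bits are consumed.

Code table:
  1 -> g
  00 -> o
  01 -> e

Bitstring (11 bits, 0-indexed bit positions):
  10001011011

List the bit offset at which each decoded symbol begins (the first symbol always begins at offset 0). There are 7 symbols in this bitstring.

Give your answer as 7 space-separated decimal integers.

Bit 0: prefix='1' -> emit 'g', reset
Bit 1: prefix='0' (no match yet)
Bit 2: prefix='00' -> emit 'o', reset
Bit 3: prefix='0' (no match yet)
Bit 4: prefix='01' -> emit 'e', reset
Bit 5: prefix='0' (no match yet)
Bit 6: prefix='01' -> emit 'e', reset
Bit 7: prefix='1' -> emit 'g', reset
Bit 8: prefix='0' (no match yet)
Bit 9: prefix='01' -> emit 'e', reset
Bit 10: prefix='1' -> emit 'g', reset

Answer: 0 1 3 5 7 8 10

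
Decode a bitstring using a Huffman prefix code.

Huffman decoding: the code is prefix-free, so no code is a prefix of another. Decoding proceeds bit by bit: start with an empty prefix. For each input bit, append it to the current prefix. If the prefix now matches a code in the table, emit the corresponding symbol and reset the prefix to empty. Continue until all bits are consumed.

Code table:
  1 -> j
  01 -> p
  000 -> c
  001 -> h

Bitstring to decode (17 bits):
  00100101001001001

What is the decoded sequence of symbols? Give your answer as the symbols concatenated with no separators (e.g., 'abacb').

Bit 0: prefix='0' (no match yet)
Bit 1: prefix='00' (no match yet)
Bit 2: prefix='001' -> emit 'h', reset
Bit 3: prefix='0' (no match yet)
Bit 4: prefix='00' (no match yet)
Bit 5: prefix='001' -> emit 'h', reset
Bit 6: prefix='0' (no match yet)
Bit 7: prefix='01' -> emit 'p', reset
Bit 8: prefix='0' (no match yet)
Bit 9: prefix='00' (no match yet)
Bit 10: prefix='001' -> emit 'h', reset
Bit 11: prefix='0' (no match yet)
Bit 12: prefix='00' (no match yet)
Bit 13: prefix='001' -> emit 'h', reset
Bit 14: prefix='0' (no match yet)
Bit 15: prefix='00' (no match yet)
Bit 16: prefix='001' -> emit 'h', reset

Answer: hhphhh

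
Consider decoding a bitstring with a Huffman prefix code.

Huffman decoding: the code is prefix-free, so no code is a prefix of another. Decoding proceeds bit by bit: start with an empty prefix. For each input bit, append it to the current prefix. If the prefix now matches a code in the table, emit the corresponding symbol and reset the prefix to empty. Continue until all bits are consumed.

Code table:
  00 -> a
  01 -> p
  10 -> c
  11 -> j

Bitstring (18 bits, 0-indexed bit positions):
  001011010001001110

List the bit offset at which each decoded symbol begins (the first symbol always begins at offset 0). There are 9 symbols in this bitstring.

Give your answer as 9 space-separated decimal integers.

Answer: 0 2 4 6 8 10 12 14 16

Derivation:
Bit 0: prefix='0' (no match yet)
Bit 1: prefix='00' -> emit 'a', reset
Bit 2: prefix='1' (no match yet)
Bit 3: prefix='10' -> emit 'c', reset
Bit 4: prefix='1' (no match yet)
Bit 5: prefix='11' -> emit 'j', reset
Bit 6: prefix='0' (no match yet)
Bit 7: prefix='01' -> emit 'p', reset
Bit 8: prefix='0' (no match yet)
Bit 9: prefix='00' -> emit 'a', reset
Bit 10: prefix='0' (no match yet)
Bit 11: prefix='01' -> emit 'p', reset
Bit 12: prefix='0' (no match yet)
Bit 13: prefix='00' -> emit 'a', reset
Bit 14: prefix='1' (no match yet)
Bit 15: prefix='11' -> emit 'j', reset
Bit 16: prefix='1' (no match yet)
Bit 17: prefix='10' -> emit 'c', reset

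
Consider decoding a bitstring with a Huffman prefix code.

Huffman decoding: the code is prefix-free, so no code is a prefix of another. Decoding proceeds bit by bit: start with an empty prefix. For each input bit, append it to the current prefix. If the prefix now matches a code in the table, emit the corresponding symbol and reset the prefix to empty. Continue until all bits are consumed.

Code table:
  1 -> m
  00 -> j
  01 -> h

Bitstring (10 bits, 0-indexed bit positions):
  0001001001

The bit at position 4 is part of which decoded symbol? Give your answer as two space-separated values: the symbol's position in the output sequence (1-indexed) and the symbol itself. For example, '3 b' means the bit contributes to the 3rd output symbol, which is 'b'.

Answer: 3 j

Derivation:
Bit 0: prefix='0' (no match yet)
Bit 1: prefix='00' -> emit 'j', reset
Bit 2: prefix='0' (no match yet)
Bit 3: prefix='01' -> emit 'h', reset
Bit 4: prefix='0' (no match yet)
Bit 5: prefix='00' -> emit 'j', reset
Bit 6: prefix='1' -> emit 'm', reset
Bit 7: prefix='0' (no match yet)
Bit 8: prefix='00' -> emit 'j', reset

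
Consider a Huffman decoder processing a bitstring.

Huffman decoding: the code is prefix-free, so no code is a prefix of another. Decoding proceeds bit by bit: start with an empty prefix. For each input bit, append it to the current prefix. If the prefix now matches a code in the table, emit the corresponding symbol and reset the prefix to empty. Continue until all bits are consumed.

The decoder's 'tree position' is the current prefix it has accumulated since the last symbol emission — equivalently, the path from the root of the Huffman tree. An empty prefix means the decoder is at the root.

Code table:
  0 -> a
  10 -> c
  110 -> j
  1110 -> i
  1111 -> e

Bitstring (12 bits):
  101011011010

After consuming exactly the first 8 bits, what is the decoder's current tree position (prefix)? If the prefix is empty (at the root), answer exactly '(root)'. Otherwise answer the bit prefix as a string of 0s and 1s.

Answer: 1

Derivation:
Bit 0: prefix='1' (no match yet)
Bit 1: prefix='10' -> emit 'c', reset
Bit 2: prefix='1' (no match yet)
Bit 3: prefix='10' -> emit 'c', reset
Bit 4: prefix='1' (no match yet)
Bit 5: prefix='11' (no match yet)
Bit 6: prefix='110' -> emit 'j', reset
Bit 7: prefix='1' (no match yet)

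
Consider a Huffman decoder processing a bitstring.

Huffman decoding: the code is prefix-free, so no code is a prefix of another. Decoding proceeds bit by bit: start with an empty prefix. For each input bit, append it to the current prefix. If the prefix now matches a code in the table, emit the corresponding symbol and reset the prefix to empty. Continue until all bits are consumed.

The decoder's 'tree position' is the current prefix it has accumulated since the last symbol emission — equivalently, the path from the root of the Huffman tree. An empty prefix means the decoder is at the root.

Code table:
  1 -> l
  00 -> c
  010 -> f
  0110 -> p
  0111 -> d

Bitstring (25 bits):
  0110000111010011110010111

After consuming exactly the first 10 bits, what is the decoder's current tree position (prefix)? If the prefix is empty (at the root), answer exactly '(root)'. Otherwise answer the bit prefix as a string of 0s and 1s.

Answer: (root)

Derivation:
Bit 0: prefix='0' (no match yet)
Bit 1: prefix='01' (no match yet)
Bit 2: prefix='011' (no match yet)
Bit 3: prefix='0110' -> emit 'p', reset
Bit 4: prefix='0' (no match yet)
Bit 5: prefix='00' -> emit 'c', reset
Bit 6: prefix='0' (no match yet)
Bit 7: prefix='01' (no match yet)
Bit 8: prefix='011' (no match yet)
Bit 9: prefix='0111' -> emit 'd', reset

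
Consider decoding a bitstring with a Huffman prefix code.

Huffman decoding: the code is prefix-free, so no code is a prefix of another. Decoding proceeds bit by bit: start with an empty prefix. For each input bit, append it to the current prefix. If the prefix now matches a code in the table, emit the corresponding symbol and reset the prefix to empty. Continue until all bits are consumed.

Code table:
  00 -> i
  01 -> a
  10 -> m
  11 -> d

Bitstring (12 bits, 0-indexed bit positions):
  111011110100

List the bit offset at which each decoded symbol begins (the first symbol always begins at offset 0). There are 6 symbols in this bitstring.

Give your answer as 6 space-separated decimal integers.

Bit 0: prefix='1' (no match yet)
Bit 1: prefix='11' -> emit 'd', reset
Bit 2: prefix='1' (no match yet)
Bit 3: prefix='10' -> emit 'm', reset
Bit 4: prefix='1' (no match yet)
Bit 5: prefix='11' -> emit 'd', reset
Bit 6: prefix='1' (no match yet)
Bit 7: prefix='11' -> emit 'd', reset
Bit 8: prefix='0' (no match yet)
Bit 9: prefix='01' -> emit 'a', reset
Bit 10: prefix='0' (no match yet)
Bit 11: prefix='00' -> emit 'i', reset

Answer: 0 2 4 6 8 10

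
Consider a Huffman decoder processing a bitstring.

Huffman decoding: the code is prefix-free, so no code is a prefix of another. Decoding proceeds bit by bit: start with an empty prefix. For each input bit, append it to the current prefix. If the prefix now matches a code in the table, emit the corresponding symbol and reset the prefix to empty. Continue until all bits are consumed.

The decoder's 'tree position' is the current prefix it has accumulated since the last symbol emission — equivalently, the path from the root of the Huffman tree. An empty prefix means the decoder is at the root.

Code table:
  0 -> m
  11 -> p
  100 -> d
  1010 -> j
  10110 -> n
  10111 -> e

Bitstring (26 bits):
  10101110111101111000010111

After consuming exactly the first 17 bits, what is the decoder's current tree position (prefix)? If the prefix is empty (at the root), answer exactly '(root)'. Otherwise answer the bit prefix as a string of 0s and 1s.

Bit 0: prefix='1' (no match yet)
Bit 1: prefix='10' (no match yet)
Bit 2: prefix='101' (no match yet)
Bit 3: prefix='1010' -> emit 'j', reset
Bit 4: prefix='1' (no match yet)
Bit 5: prefix='11' -> emit 'p', reset
Bit 6: prefix='1' (no match yet)
Bit 7: prefix='10' (no match yet)
Bit 8: prefix='101' (no match yet)
Bit 9: prefix='1011' (no match yet)
Bit 10: prefix='10111' -> emit 'e', reset
Bit 11: prefix='1' (no match yet)
Bit 12: prefix='10' (no match yet)
Bit 13: prefix='101' (no match yet)
Bit 14: prefix='1011' (no match yet)
Bit 15: prefix='10111' -> emit 'e', reset
Bit 16: prefix='1' (no match yet)

Answer: 1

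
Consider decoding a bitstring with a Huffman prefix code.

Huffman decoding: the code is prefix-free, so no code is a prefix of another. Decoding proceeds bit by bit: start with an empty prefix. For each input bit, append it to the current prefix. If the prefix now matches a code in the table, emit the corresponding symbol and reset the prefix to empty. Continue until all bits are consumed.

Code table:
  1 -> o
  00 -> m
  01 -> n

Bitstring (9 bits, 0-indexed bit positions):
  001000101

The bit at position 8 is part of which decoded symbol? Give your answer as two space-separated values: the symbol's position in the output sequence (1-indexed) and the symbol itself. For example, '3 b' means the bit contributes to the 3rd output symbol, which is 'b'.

Answer: 5 n

Derivation:
Bit 0: prefix='0' (no match yet)
Bit 1: prefix='00' -> emit 'm', reset
Bit 2: prefix='1' -> emit 'o', reset
Bit 3: prefix='0' (no match yet)
Bit 4: prefix='00' -> emit 'm', reset
Bit 5: prefix='0' (no match yet)
Bit 6: prefix='01' -> emit 'n', reset
Bit 7: prefix='0' (no match yet)
Bit 8: prefix='01' -> emit 'n', reset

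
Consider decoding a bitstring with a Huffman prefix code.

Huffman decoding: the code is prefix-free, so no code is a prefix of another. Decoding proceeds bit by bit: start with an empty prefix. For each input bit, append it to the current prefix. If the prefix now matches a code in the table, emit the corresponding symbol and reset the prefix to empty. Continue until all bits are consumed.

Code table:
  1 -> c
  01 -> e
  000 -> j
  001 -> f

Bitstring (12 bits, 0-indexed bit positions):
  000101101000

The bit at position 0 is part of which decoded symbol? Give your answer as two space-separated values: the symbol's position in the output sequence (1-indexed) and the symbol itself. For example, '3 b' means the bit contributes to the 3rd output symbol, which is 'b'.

Bit 0: prefix='0' (no match yet)
Bit 1: prefix='00' (no match yet)
Bit 2: prefix='000' -> emit 'j', reset
Bit 3: prefix='1' -> emit 'c', reset
Bit 4: prefix='0' (no match yet)

Answer: 1 j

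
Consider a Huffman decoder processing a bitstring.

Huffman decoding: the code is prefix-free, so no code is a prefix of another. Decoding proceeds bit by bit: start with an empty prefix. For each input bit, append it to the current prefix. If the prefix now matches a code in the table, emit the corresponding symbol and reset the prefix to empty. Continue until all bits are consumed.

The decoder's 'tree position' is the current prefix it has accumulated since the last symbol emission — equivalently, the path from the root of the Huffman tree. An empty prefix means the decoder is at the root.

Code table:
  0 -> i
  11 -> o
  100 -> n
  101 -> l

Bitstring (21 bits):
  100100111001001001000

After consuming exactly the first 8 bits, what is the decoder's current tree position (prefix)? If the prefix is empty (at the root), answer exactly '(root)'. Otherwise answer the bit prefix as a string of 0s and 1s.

Bit 0: prefix='1' (no match yet)
Bit 1: prefix='10' (no match yet)
Bit 2: prefix='100' -> emit 'n', reset
Bit 3: prefix='1' (no match yet)
Bit 4: prefix='10' (no match yet)
Bit 5: prefix='100' -> emit 'n', reset
Bit 6: prefix='1' (no match yet)
Bit 7: prefix='11' -> emit 'o', reset

Answer: (root)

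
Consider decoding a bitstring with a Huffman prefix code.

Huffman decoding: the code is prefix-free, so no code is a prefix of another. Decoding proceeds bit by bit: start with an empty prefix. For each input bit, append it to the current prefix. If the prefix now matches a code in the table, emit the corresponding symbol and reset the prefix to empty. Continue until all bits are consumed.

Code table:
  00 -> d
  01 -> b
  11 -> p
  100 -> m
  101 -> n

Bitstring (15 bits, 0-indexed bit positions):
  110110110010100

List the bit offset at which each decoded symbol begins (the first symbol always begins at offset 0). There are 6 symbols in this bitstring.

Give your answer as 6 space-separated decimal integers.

Bit 0: prefix='1' (no match yet)
Bit 1: prefix='11' -> emit 'p', reset
Bit 2: prefix='0' (no match yet)
Bit 3: prefix='01' -> emit 'b', reset
Bit 4: prefix='1' (no match yet)
Bit 5: prefix='10' (no match yet)
Bit 6: prefix='101' -> emit 'n', reset
Bit 7: prefix='1' (no match yet)
Bit 8: prefix='10' (no match yet)
Bit 9: prefix='100' -> emit 'm', reset
Bit 10: prefix='1' (no match yet)
Bit 11: prefix='10' (no match yet)
Bit 12: prefix='101' -> emit 'n', reset
Bit 13: prefix='0' (no match yet)
Bit 14: prefix='00' -> emit 'd', reset

Answer: 0 2 4 7 10 13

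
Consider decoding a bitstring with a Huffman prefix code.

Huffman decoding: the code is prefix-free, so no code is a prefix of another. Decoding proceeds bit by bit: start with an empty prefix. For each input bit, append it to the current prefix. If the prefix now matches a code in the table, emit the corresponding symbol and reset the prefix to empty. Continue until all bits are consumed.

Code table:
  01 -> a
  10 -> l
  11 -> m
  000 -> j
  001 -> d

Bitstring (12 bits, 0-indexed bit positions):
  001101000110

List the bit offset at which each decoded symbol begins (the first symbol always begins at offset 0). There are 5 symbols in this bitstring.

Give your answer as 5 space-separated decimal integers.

Bit 0: prefix='0' (no match yet)
Bit 1: prefix='00' (no match yet)
Bit 2: prefix='001' -> emit 'd', reset
Bit 3: prefix='1' (no match yet)
Bit 4: prefix='10' -> emit 'l', reset
Bit 5: prefix='1' (no match yet)
Bit 6: prefix='10' -> emit 'l', reset
Bit 7: prefix='0' (no match yet)
Bit 8: prefix='00' (no match yet)
Bit 9: prefix='001' -> emit 'd', reset
Bit 10: prefix='1' (no match yet)
Bit 11: prefix='10' -> emit 'l', reset

Answer: 0 3 5 7 10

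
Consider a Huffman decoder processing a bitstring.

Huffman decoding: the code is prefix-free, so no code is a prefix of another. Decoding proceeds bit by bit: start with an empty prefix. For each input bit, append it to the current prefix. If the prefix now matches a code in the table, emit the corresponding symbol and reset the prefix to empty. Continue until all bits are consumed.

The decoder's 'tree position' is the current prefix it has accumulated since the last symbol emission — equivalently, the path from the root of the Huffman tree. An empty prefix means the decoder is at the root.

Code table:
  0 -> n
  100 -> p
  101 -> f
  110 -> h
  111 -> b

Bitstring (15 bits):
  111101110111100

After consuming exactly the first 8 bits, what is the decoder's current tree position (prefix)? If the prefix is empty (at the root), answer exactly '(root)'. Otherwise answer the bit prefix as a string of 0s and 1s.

Bit 0: prefix='1' (no match yet)
Bit 1: prefix='11' (no match yet)
Bit 2: prefix='111' -> emit 'b', reset
Bit 3: prefix='1' (no match yet)
Bit 4: prefix='10' (no match yet)
Bit 5: prefix='101' -> emit 'f', reset
Bit 6: prefix='1' (no match yet)
Bit 7: prefix='11' (no match yet)

Answer: 11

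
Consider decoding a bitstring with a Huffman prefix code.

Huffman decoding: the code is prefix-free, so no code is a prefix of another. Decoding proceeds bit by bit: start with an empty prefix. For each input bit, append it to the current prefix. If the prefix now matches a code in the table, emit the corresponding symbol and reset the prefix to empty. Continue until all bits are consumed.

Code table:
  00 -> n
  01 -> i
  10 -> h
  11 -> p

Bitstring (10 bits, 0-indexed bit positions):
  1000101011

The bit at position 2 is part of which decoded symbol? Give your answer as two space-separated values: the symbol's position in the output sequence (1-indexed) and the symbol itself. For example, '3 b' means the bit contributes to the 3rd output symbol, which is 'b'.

Answer: 2 n

Derivation:
Bit 0: prefix='1' (no match yet)
Bit 1: prefix='10' -> emit 'h', reset
Bit 2: prefix='0' (no match yet)
Bit 3: prefix='00' -> emit 'n', reset
Bit 4: prefix='1' (no match yet)
Bit 5: prefix='10' -> emit 'h', reset
Bit 6: prefix='1' (no match yet)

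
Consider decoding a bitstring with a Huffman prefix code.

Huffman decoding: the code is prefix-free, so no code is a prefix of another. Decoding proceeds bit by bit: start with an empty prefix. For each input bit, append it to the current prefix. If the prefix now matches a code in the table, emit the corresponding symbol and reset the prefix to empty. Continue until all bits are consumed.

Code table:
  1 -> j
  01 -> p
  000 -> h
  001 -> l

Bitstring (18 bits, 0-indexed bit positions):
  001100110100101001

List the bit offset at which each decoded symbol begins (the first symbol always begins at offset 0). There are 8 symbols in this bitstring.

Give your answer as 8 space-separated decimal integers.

Bit 0: prefix='0' (no match yet)
Bit 1: prefix='00' (no match yet)
Bit 2: prefix='001' -> emit 'l', reset
Bit 3: prefix='1' -> emit 'j', reset
Bit 4: prefix='0' (no match yet)
Bit 5: prefix='00' (no match yet)
Bit 6: prefix='001' -> emit 'l', reset
Bit 7: prefix='1' -> emit 'j', reset
Bit 8: prefix='0' (no match yet)
Bit 9: prefix='01' -> emit 'p', reset
Bit 10: prefix='0' (no match yet)
Bit 11: prefix='00' (no match yet)
Bit 12: prefix='001' -> emit 'l', reset
Bit 13: prefix='0' (no match yet)
Bit 14: prefix='01' -> emit 'p', reset
Bit 15: prefix='0' (no match yet)
Bit 16: prefix='00' (no match yet)
Bit 17: prefix='001' -> emit 'l', reset

Answer: 0 3 4 7 8 10 13 15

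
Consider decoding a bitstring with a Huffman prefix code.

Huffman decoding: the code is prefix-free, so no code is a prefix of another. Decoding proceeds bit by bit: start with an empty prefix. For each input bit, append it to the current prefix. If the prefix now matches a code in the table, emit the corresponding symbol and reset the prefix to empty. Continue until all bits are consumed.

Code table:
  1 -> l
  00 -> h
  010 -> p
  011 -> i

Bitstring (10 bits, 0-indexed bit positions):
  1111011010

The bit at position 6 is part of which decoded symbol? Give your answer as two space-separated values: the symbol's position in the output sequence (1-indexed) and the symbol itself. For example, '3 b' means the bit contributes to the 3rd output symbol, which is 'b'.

Answer: 5 i

Derivation:
Bit 0: prefix='1' -> emit 'l', reset
Bit 1: prefix='1' -> emit 'l', reset
Bit 2: prefix='1' -> emit 'l', reset
Bit 3: prefix='1' -> emit 'l', reset
Bit 4: prefix='0' (no match yet)
Bit 5: prefix='01' (no match yet)
Bit 6: prefix='011' -> emit 'i', reset
Bit 7: prefix='0' (no match yet)
Bit 8: prefix='01' (no match yet)
Bit 9: prefix='010' -> emit 'p', reset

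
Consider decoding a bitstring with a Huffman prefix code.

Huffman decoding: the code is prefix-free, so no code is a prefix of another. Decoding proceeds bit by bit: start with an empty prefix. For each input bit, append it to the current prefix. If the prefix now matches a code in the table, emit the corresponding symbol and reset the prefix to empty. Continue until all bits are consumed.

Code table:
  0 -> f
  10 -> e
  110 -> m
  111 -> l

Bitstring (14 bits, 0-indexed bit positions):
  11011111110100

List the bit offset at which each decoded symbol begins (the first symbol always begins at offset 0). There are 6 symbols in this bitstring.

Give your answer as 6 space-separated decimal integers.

Bit 0: prefix='1' (no match yet)
Bit 1: prefix='11' (no match yet)
Bit 2: prefix='110' -> emit 'm', reset
Bit 3: prefix='1' (no match yet)
Bit 4: prefix='11' (no match yet)
Bit 5: prefix='111' -> emit 'l', reset
Bit 6: prefix='1' (no match yet)
Bit 7: prefix='11' (no match yet)
Bit 8: prefix='111' -> emit 'l', reset
Bit 9: prefix='1' (no match yet)
Bit 10: prefix='10' -> emit 'e', reset
Bit 11: prefix='1' (no match yet)
Bit 12: prefix='10' -> emit 'e', reset
Bit 13: prefix='0' -> emit 'f', reset

Answer: 0 3 6 9 11 13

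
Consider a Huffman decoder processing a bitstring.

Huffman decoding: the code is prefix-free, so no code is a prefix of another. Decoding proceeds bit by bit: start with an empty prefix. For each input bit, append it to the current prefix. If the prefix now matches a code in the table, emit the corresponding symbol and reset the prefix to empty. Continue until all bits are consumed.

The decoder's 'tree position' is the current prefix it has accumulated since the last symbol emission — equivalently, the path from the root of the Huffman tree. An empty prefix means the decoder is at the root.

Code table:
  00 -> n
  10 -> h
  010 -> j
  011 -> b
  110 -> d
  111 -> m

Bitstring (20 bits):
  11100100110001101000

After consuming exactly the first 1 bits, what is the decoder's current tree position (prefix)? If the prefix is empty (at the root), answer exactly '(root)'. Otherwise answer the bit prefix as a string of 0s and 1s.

Answer: 1

Derivation:
Bit 0: prefix='1' (no match yet)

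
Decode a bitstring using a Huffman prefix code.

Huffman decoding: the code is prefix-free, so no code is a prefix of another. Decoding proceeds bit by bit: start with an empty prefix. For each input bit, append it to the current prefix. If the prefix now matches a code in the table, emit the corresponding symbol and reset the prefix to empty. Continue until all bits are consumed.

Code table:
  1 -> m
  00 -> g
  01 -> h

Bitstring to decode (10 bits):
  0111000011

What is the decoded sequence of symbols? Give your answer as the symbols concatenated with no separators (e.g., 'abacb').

Bit 0: prefix='0' (no match yet)
Bit 1: prefix='01' -> emit 'h', reset
Bit 2: prefix='1' -> emit 'm', reset
Bit 3: prefix='1' -> emit 'm', reset
Bit 4: prefix='0' (no match yet)
Bit 5: prefix='00' -> emit 'g', reset
Bit 6: prefix='0' (no match yet)
Bit 7: prefix='00' -> emit 'g', reset
Bit 8: prefix='1' -> emit 'm', reset
Bit 9: prefix='1' -> emit 'm', reset

Answer: hmmggmm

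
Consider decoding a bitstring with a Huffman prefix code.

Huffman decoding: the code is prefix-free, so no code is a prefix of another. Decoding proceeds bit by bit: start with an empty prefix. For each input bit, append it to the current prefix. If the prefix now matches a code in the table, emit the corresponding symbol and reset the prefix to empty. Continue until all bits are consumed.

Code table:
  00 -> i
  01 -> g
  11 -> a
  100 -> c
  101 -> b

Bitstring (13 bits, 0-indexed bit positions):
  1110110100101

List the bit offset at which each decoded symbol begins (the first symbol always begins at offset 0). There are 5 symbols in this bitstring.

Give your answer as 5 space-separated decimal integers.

Bit 0: prefix='1' (no match yet)
Bit 1: prefix='11' -> emit 'a', reset
Bit 2: prefix='1' (no match yet)
Bit 3: prefix='10' (no match yet)
Bit 4: prefix='101' -> emit 'b', reset
Bit 5: prefix='1' (no match yet)
Bit 6: prefix='10' (no match yet)
Bit 7: prefix='101' -> emit 'b', reset
Bit 8: prefix='0' (no match yet)
Bit 9: prefix='00' -> emit 'i', reset
Bit 10: prefix='1' (no match yet)
Bit 11: prefix='10' (no match yet)
Bit 12: prefix='101' -> emit 'b', reset

Answer: 0 2 5 8 10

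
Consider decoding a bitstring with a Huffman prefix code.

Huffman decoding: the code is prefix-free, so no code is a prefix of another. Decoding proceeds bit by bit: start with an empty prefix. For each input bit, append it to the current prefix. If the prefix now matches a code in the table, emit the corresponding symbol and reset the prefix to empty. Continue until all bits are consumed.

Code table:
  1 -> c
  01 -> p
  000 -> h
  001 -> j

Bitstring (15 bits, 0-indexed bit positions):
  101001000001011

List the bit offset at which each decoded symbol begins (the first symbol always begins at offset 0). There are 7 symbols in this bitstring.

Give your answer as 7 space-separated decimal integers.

Answer: 0 1 3 6 9 12 14

Derivation:
Bit 0: prefix='1' -> emit 'c', reset
Bit 1: prefix='0' (no match yet)
Bit 2: prefix='01' -> emit 'p', reset
Bit 3: prefix='0' (no match yet)
Bit 4: prefix='00' (no match yet)
Bit 5: prefix='001' -> emit 'j', reset
Bit 6: prefix='0' (no match yet)
Bit 7: prefix='00' (no match yet)
Bit 8: prefix='000' -> emit 'h', reset
Bit 9: prefix='0' (no match yet)
Bit 10: prefix='00' (no match yet)
Bit 11: prefix='001' -> emit 'j', reset
Bit 12: prefix='0' (no match yet)
Bit 13: prefix='01' -> emit 'p', reset
Bit 14: prefix='1' -> emit 'c', reset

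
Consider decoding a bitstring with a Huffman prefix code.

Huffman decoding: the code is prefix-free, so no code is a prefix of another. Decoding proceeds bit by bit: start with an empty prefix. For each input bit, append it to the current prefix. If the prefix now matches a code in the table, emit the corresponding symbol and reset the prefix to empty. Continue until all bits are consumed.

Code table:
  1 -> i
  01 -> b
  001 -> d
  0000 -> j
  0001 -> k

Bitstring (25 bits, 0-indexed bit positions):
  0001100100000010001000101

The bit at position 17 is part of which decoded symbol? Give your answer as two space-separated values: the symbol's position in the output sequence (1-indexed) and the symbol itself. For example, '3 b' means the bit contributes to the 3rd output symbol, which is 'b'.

Bit 0: prefix='0' (no match yet)
Bit 1: prefix='00' (no match yet)
Bit 2: prefix='000' (no match yet)
Bit 3: prefix='0001' -> emit 'k', reset
Bit 4: prefix='1' -> emit 'i', reset
Bit 5: prefix='0' (no match yet)
Bit 6: prefix='00' (no match yet)
Bit 7: prefix='001' -> emit 'd', reset
Bit 8: prefix='0' (no match yet)
Bit 9: prefix='00' (no match yet)
Bit 10: prefix='000' (no match yet)
Bit 11: prefix='0000' -> emit 'j', reset
Bit 12: prefix='0' (no match yet)
Bit 13: prefix='00' (no match yet)
Bit 14: prefix='001' -> emit 'd', reset
Bit 15: prefix='0' (no match yet)
Bit 16: prefix='00' (no match yet)
Bit 17: prefix='000' (no match yet)
Bit 18: prefix='0001' -> emit 'k', reset
Bit 19: prefix='0' (no match yet)
Bit 20: prefix='00' (no match yet)
Bit 21: prefix='000' (no match yet)

Answer: 6 k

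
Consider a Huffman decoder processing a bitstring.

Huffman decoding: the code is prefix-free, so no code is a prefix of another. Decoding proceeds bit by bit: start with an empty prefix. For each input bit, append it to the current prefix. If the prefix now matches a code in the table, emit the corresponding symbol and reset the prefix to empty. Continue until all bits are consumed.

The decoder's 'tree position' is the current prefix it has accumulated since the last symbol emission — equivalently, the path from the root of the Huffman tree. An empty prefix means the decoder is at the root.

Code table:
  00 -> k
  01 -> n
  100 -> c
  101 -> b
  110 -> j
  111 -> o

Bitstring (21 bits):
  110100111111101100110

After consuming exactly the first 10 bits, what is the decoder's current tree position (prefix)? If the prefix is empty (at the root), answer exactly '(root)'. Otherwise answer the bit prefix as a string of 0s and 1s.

Answer: 1

Derivation:
Bit 0: prefix='1' (no match yet)
Bit 1: prefix='11' (no match yet)
Bit 2: prefix='110' -> emit 'j', reset
Bit 3: prefix='1' (no match yet)
Bit 4: prefix='10' (no match yet)
Bit 5: prefix='100' -> emit 'c', reset
Bit 6: prefix='1' (no match yet)
Bit 7: prefix='11' (no match yet)
Bit 8: prefix='111' -> emit 'o', reset
Bit 9: prefix='1' (no match yet)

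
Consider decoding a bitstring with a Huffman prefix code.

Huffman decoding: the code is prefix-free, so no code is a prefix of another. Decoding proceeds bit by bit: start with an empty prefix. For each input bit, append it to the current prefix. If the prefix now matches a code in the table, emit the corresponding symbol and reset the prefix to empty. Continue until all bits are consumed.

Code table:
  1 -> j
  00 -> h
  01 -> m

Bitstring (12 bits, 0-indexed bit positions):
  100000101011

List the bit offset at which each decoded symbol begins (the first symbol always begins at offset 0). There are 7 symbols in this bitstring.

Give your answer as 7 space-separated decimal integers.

Answer: 0 1 3 5 7 9 11

Derivation:
Bit 0: prefix='1' -> emit 'j', reset
Bit 1: prefix='0' (no match yet)
Bit 2: prefix='00' -> emit 'h', reset
Bit 3: prefix='0' (no match yet)
Bit 4: prefix='00' -> emit 'h', reset
Bit 5: prefix='0' (no match yet)
Bit 6: prefix='01' -> emit 'm', reset
Bit 7: prefix='0' (no match yet)
Bit 8: prefix='01' -> emit 'm', reset
Bit 9: prefix='0' (no match yet)
Bit 10: prefix='01' -> emit 'm', reset
Bit 11: prefix='1' -> emit 'j', reset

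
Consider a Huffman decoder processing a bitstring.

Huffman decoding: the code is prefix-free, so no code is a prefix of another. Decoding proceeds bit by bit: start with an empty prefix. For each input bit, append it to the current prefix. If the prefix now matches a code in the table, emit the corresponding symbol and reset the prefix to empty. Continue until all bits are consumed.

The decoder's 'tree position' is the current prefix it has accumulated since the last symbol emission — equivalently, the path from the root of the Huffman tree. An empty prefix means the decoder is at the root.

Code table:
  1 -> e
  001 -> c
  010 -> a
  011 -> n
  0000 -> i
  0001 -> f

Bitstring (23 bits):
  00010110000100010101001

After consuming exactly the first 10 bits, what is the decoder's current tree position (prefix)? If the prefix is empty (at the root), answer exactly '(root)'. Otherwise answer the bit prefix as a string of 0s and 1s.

Bit 0: prefix='0' (no match yet)
Bit 1: prefix='00' (no match yet)
Bit 2: prefix='000' (no match yet)
Bit 3: prefix='0001' -> emit 'f', reset
Bit 4: prefix='0' (no match yet)
Bit 5: prefix='01' (no match yet)
Bit 6: prefix='011' -> emit 'n', reset
Bit 7: prefix='0' (no match yet)
Bit 8: prefix='00' (no match yet)
Bit 9: prefix='000' (no match yet)

Answer: 000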